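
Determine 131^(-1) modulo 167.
131^(-1) ≡ 51 (mod 167). Verification: 131 × 51 = 6681 ≡ 1 (mod 167)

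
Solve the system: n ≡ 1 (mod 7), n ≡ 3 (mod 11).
M = 7 × 11 = 77. M₁ = 11, y₁ ≡ 2 (mod 7). M₂ = 7, y₂ ≡ 8 (mod 11). n = 1×11×2 + 3×7×8 ≡ 36 (mod 77)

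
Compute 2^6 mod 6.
6 = 4 + 2 (binary 110). Repeated squaring mod 6: 2^1 ≡ 2; 2^2 ≡ 2² = 4 ≡ 4; 2^4 ≡ 4² = 16 ≡ 4. Multiply: 2^6 = 2^4 × 2^2 ≡ 4 × 4 (mod 6): 4 × 4 = 16 ≡ 4. So 2^6 ≡ 4 (mod 6).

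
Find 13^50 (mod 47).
Using Fermat: 13^{46} ≡ 1 (mod 47). 50 ≡ 4 (mod 46). So 13^{50} ≡ 13^{4} ≡ 32 (mod 47)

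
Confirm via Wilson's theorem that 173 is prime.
(172)! mod 173 = 172. Since this equals -1 (mod 173), Wilson confirms 173 is prime.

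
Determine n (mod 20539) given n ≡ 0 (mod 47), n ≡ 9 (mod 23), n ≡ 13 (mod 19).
16638

Using the Chinese Remainder Theorem:
M = product of moduli = 20539
For equation 1: M_1 = 437, 437 ≡ 14 (mod 47), inverse of 437 mod 47 is 37 (check: 14 × 37 = 518 ≡ 1 (mod 47))
For equation 2: M_2 = 893, 893 ≡ 19 (mod 23), inverse of 893 mod 23 is 17 (check: 19 × 17 = 323 ≡ 1 (mod 23))
For equation 3: M_3 = 1081, 1081 ≡ 17 (mod 19), inverse of 1081 mod 19 is 9 (check: 17 × 9 = 153 ≡ 1 (mod 19))
Combine: n ≡ Σ r_i×M_i×(M_i⁻¹ mod m_i) = 0×437×37 + 9×893×17 + 13×1081×9 = 0 + 136629 + 126477 = 263106
263106 mod 20539 = 16638
n ≡ 16638 (mod 20539)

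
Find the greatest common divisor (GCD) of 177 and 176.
1

Using the Euclidean algorithm:
177 = 1 × 176 + 1
176 = 176 × 1 + 0

GCD(177, 176) = 1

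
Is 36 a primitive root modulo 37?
No

To verify, check if 36^(36/q) ≢ 1 (mod 37) for each prime divisor q of 36
Divisors of 36 = 36: [1, 2, 3, 4, 6, 9, 12, 18, 36]
  36^(36/2) = 36^18 ≡ 1 (mod 37)
  36^(36/3) = 36^12 ≡ 1 (mod 37)
Conclusion: 36 is not a primitive root modulo 37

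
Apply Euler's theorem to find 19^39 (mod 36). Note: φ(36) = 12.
By Euler: 19^{12} ≡ 1 (mod 36) since gcd(19, 36) = 1. 39 = 3×12 + 3. So 19^{39} ≡ 19^{3} ≡ 19 (mod 36)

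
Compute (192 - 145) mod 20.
7

(192 - 145) = 47
47 mod 20 = 7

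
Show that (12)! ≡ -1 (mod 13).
(12)! mod 13 = 12. Since this equals -1 (mod 13), Wilson confirms 13 is prime.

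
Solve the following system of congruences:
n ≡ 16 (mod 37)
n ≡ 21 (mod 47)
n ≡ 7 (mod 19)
16518

Using the Chinese Remainder Theorem:
M = product of moduli = 33041
For equation 1: M_1 = 893, 893 ≡ 5 (mod 37), inverse of 893 mod 37 is 15 (check: 5 × 15 = 75 ≡ 1 (mod 37))
For equation 2: M_2 = 703, 703 ≡ 45 (mod 47), inverse of 703 mod 47 is 23 (check: 45 × 23 = 1035 ≡ 1 (mod 47))
For equation 3: M_3 = 1739, 1739 ≡ 10 (mod 19), inverse of 1739 mod 19 is 2 (check: 10 × 2 = 20 ≡ 1 (mod 19))
Combine: n ≡ Σ r_i×M_i×(M_i⁻¹ mod m_i) = 16×893×15 + 21×703×23 + 7×1739×2 = 214320 + 339549 + 24346 = 578215
578215 mod 33041 = 16518
n ≡ 16518 (mod 33041)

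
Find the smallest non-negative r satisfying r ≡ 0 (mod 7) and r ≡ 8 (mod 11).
M = 7 × 11 = 77. M₁ = 11, y₁ ≡ 2 (mod 7). M₂ = 7, y₂ ≡ 8 (mod 11). r = 0×11×2 + 8×7×8 ≡ 63 (mod 77)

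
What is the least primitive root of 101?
2

A primitive root g modulo p has order p-1 = 100
Prime divisors of 100: [2, 5]
g is a primitive root iff g^(100/q) ≢ 1 (mod 101) for each prime divisor q
Testing small values:
  g = 2: 2^50 ≡ 100, 2^20 ≡ 95 (mod 101) → none is 1, primitive root!
The smallest primitive root is 2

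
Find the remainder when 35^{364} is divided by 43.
By Fermat: 35^{42} ≡ 1 (mod 43). 364 = 8×42 + 28. So 35^{364} ≡ 35^{28} ≡ 1 (mod 43)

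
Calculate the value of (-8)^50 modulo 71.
Using repeated squaring. (-8) ≡ 63 (mod 71). 50 = 32 + 16 + 2 (binary 110010). Repeated squaring mod 71: 63^1 ≡ 63; 63^2 ≡ 63² = 3969 ≡ 64; 63^4 ≡ 64² = 4096 ≡ 49; 63^8 ≡ 49² = 2401 ≡ 58; 63^16 ≡ 58² = 3364 ≡ 27; 63^32 ≡ 27² = 729 ≡ 19. Multiply: (-8)^50 ≡ 63^32 × 63^16 × 63^2 ≡ 19 × 27 × 64 (mod 71): 19 × 27 = 513 ≡ 16; 16 × 64 = 1024 ≡ 30. So (-8)^50 ≡ 30 (mod 71).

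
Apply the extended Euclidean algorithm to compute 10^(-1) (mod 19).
Extended GCD: 10(2) + 19(-1) = 1. So 10^(-1) ≡ 2 ≡ 2 (mod 19). Verify: 10 × 2 = 20 ≡ 1 (mod 19)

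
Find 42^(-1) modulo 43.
42

Using Extended Euclidean Algorithm:
gcd(42, 43) = 1
Bezout coefficients: 42 × -1 + 43 × 1 = 1
So 42 × -1 ≡ 1 (mod 43)
The inverse is -1 mod 43 = 42
Verification: 42 × 42 = 1764 = 41 × 43 + 1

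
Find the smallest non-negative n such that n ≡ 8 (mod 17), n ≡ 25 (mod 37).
25

Using the Chinese Remainder Theorem:
M = product of moduli = 629
For equation 1: M_1 = 37, 37 ≡ 3 (mod 17), inverse of 37 mod 17 is 6 (check: 3 × 6 = 18 ≡ 1 (mod 17))
For equation 2: M_2 = 17, 17 ≡ 17 (mod 37), inverse of 17 mod 37 is 24 (check: 17 × 24 = 408 ≡ 1 (mod 37))
Combine: n ≡ Σ r_i×M_i×(M_i⁻¹ mod m_i) = 8×37×6 + 25×17×24 = 1776 + 10200 = 11976
11976 mod 629 = 25
n ≡ 25 (mod 629)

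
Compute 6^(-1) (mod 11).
6^(-1) ≡ 2 (mod 11). Verification: 6 × 2 = 12 ≡ 1 (mod 11)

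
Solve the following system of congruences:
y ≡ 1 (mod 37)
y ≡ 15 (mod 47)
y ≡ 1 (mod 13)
21165

Using the Chinese Remainder Theorem:
M = product of moduli = 22607
For equation 1: M_1 = 611, 611 ≡ 19 (mod 37), inverse of 611 mod 37 is 2 (check: 19 × 2 = 38 ≡ 1 (mod 37))
For equation 2: M_2 = 481, 481 ≡ 11 (mod 47), inverse of 481 mod 47 is 30 (check: 11 × 30 = 330 ≡ 1 (mod 47))
For equation 3: M_3 = 1739, 1739 ≡ 10 (mod 13), inverse of 1739 mod 13 is 4 (check: 10 × 4 = 40 ≡ 1 (mod 13))
Combine: y ≡ Σ r_i×M_i×(M_i⁻¹ mod m_i) = 1×611×2 + 15×481×30 + 1×1739×4 = 1222 + 216450 + 6956 = 224628
224628 mod 22607 = 21165
y ≡ 21165 (mod 22607)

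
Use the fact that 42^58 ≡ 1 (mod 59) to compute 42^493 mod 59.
By Fermat: 42^{58} ≡ 1 (mod 59). 493 = 8×58 + 29. So 42^{493} ≡ 42^{29} ≡ 58 (mod 59)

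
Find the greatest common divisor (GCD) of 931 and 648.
1

Using the Euclidean algorithm:
931 = 1 × 648 + 283
648 = 2 × 283 + 82
283 = 3 × 82 + 37
82 = 2 × 37 + 8
37 = 4 × 8 + 5
8 = 1 × 5 + 3
5 = 1 × 3 + 2
3 = 1 × 2 + 1
2 = 2 × 1 + 0

GCD(931, 648) = 1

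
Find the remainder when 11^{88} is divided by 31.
By Fermat: 11^{30} ≡ 1 (mod 31). 88 = 2×30 + 28. So 11^{88} ≡ 11^{28} ≡ 10 (mod 31)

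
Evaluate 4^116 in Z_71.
Using Fermat: 4^{70} ≡ 1 (mod 71). 116 ≡ 46 (mod 70). So 4^{116} ≡ 4^{46} ≡ 50 (mod 71)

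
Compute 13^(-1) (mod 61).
47

Using Extended Euclidean Algorithm:
gcd(13, 61) = 1
Bezout coefficients: 13 × -14 + 61 × 3 = 1
So 13 × -14 ≡ 1 (mod 61)
The inverse is -14 mod 61 = 47
Verification: 13 × 47 = 611 = 10 × 61 + 1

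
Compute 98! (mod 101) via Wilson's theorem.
(100)! = (98)! × (99) × (100) ≡ -1 (mod 101). So (98)! ≡ -1 × [(100)(99)]^(-1) ≡ 50 (mod 101)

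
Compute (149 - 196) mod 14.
9

(149 - 196) = -47
-47 mod 14 = 9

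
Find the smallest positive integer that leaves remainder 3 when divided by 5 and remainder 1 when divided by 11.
M = 5 × 11 = 55. M₁ = 11, y₁ ≡ 1 (mod 5). M₂ = 5, y₂ ≡ 9 (mod 11). m = 3×11×1 + 1×5×9 ≡ 23 (mod 55). The smallest positive such number is 23.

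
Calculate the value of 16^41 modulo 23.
Using Fermat: 16^{22} ≡ 1 (mod 23). 41 ≡ 19 (mod 22). So 16^{41} ≡ 16^{19} ≡ 12 (mod 23)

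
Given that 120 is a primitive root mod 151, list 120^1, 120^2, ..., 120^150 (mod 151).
g^1, g^2, ..., g^{150} mod 151: {120, 55, 107, 5, 147, 124, 82, 25, 131, 16, 108, 125, 51, 80, 87, 21, 104, 98, 133, 105, 67, 37, 61, 72, 33, 34, 3, 58, 14, 19, 15, 139, 70, 95, 75, 91, 48, 22, 73, 2, 89, 110, 63, 10, 143, 97, 13, 50, 111, 32, 65, 99, 102, 9, 23, 42, 57, 45, 115, 59, 134, 74, 122, 144, 66, 68, 6, 116, 28, 38, 30, 127, 140, 39, 150, 31, 96, 44, 146, 4, 27, 69, 126, 20, 135, 43, 26, 100, 71, 64, 130, 47, 53, 18, 46, 84, 114, 90, 79, 118, 117, 148, 93, 137, 132, 136, 12, 81, 56, 76, 60, 103, 129, 78, 149, 62, 41, 88, 141, 8, 54, 138, 101, 40, 119, 86, 52, 49, 142, 128, 109, 94, 106, 36, 92, 17, 77, 29, 7, 85, 83, 145, 35, 123, 113, 121, 24, 11, 112, 1}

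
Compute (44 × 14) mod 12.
4

(44 × 14) = 616
616 mod 12 = 4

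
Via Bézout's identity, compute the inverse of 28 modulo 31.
Extended GCD: 28(10) + 31(-9) = 1. So 28^(-1) ≡ 10 ≡ 10 (mod 31). Verify: 28 × 10 = 280 ≡ 1 (mod 31)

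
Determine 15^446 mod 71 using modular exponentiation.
Using Fermat: 15^{70} ≡ 1 (mod 71). 446 ≡ 26 (mod 70). So 15^{446} ≡ 15^{26} ≡ 58 (mod 71)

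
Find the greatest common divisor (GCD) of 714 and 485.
1

Using the Euclidean algorithm:
714 = 1 × 485 + 229
485 = 2 × 229 + 27
229 = 8 × 27 + 13
27 = 2 × 13 + 1
13 = 13 × 1 + 0

GCD(714, 485) = 1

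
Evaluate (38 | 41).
(38/41) = 38^{20} mod 41 = -1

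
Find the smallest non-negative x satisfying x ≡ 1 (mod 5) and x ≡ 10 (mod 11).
M = 5 × 11 = 55. M₁ = 11, y₁ ≡ 1 (mod 5). M₂ = 5, y₂ ≡ 9 (mod 11). x = 1×11×1 + 10×5×9 ≡ 21 (mod 55)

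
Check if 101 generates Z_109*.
p - 1 = 108 has prime divisors 2, 3. Check 101^(108/q) mod 109 for each: 101^(108/2) = 101^54 ≡ 108, 101^(108/3) = 101^36 ≡ 1 (mod 109). Since 101^36 ≡ 1 (mod 109), the order of 101 divides 36 (in fact the order is 12) ≠ 108, so it is not a primitive root.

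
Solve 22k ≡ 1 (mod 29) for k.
22^(-1) ≡ 4 (mod 29). Verification: 22 × 4 = 88 ≡ 1 (mod 29)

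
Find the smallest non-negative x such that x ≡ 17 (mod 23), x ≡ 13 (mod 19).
431

Using the Chinese Remainder Theorem:
M = product of moduli = 437
For equation 1: M_1 = 19, 19 ≡ 19 (mod 23), inverse of 19 mod 23 is 17 (check: 19 × 17 = 323 ≡ 1 (mod 23))
For equation 2: M_2 = 23, 23 ≡ 4 (mod 19), inverse of 23 mod 19 is 5 (check: 4 × 5 = 20 ≡ 1 (mod 19))
Combine: x ≡ Σ r_i×M_i×(M_i⁻¹ mod m_i) = 17×19×17 + 13×23×5 = 5491 + 1495 = 6986
6986 mod 437 = 431
x ≡ 431 (mod 437)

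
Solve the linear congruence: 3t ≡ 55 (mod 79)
71

Since gcd(3, 79) = 1 divides 55, a solution exists.
Multiply both sides by the inverse of 3 mod 79:
  3^(-1) mod 79 = 53
  x ≡ 53 × 55 ≡ 2915 ≡ 71 (mod 79)
Verification: 3 × 71 = 213 = 2 × 79 + 55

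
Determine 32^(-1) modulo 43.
32^(-1) ≡ 39 (mod 43). Verification: 32 × 39 = 1248 ≡ 1 (mod 43)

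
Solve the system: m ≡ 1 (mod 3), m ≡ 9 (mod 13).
M = 3 × 13 = 39. M₁ = 13, y₁ ≡ 1 (mod 3). M₂ = 3, y₂ ≡ 9 (mod 13). m = 1×13×1 + 9×3×9 ≡ 22 (mod 39)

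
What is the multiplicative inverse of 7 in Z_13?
2

Using Extended Euclidean Algorithm:
gcd(7, 13) = 1
Bezout coefficients: 7 × 2 + 13 × -1 = 1
So 7 × 2 ≡ 1 (mod 13)
The inverse is 2 mod 13 = 2
Verification: 7 × 2 = 14 = 1 × 13 + 1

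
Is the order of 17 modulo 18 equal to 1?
No, the actual order is 2, not 1.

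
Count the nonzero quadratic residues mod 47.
For prime 47, there are (p-1)/2 = (47-1)/2 = 23 quadratic residues (excluding 0).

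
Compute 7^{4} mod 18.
7

Using successive squaring:
Binary expansion of 4: 100
Powers of 7 mod 18 (each is the square of the previous):
  7^1 ≡ 7 (mod 18)
  7^2 ≡ 7² = 49 ≡ 13 (mod 18)
  7^4 ≡ 13² = 169 ≡ 7 (mod 18)
4 is a power of 2, so 7^4 is the last square: ≡ 7 (mod 18)
Result: 7^4 ≡ 7 (mod 18)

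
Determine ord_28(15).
Powers of 15 mod 28: 15^1≡15, 15^2≡1. Order = 2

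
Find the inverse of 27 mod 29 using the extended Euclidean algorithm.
Extended GCD: 27(14) + 29(-13) = 1. So 27^(-1) ≡ 14 ≡ 14 (mod 29). Verify: 27 × 14 = 378 ≡ 1 (mod 29)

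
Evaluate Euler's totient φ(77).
60

Prime factorization: 77 = 7 × 11
Using the formula φ(n) = n × Π(1 - 1/p) for each prime factor p:
φ(77) = 77 × (1 - 1/7) × (1 - 1/11)
φ(77) = 60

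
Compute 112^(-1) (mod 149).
112^(-1) ≡ 4 (mod 149). Verification: 112 × 4 = 448 ≡ 1 (mod 149)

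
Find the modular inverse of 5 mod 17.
5^(-1) ≡ 7 (mod 17). Verification: 5 × 7 = 35 ≡ 1 (mod 17)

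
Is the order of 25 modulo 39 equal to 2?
Yes, ord_39(25) = 2.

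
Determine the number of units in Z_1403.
1320

Prime factorization: 1403 = 23 × 61
Using the formula φ(n) = n × Π(1 - 1/p) for each prime factor p:
φ(1403) = 1403 × (1 - 1/23) × (1 - 1/61)
φ(1403) = 1320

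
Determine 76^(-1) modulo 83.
76^(-1) ≡ 71 (mod 83). Verification: 76 × 71 = 5396 ≡ 1 (mod 83)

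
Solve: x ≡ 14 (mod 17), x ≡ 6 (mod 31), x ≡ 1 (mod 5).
M = 17 × 31 × 5 = 2635. M₁ = 155, y₁ ≡ 9 (mod 17). M₂ = 85, y₂ ≡ 27 (mod 31). M₃ = 527, y₃ ≡ 3 (mod 5). x = 14×155×9 + 6×85×27 + 1×527×3 ≡ 626 (mod 2635)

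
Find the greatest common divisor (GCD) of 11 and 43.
1

Using the Euclidean algorithm:
11 = 0 × 43 + 11
43 = 3 × 11 + 10
11 = 1 × 10 + 1
10 = 10 × 1 + 0

GCD(11, 43) = 1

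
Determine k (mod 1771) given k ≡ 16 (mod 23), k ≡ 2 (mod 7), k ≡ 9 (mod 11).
1626

Using the Chinese Remainder Theorem:
M = product of moduli = 1771
For equation 1: M_1 = 77, 77 ≡ 8 (mod 23), inverse of 77 mod 23 is 3 (check: 8 × 3 = 24 ≡ 1 (mod 23))
For equation 2: M_2 = 253, 253 ≡ 1 (mod 7), inverse of 253 mod 7 is 1 (check: 1 × 1 = 1 ≡ 1 (mod 7))
For equation 3: M_3 = 161, 161 ≡ 7 (mod 11), inverse of 161 mod 11 is 8 (check: 7 × 8 = 56 ≡ 1 (mod 11))
Combine: k ≡ Σ r_i×M_i×(M_i⁻¹ mod m_i) = 16×77×3 + 2×253×1 + 9×161×8 = 3696 + 506 + 11592 = 15794
15794 mod 1771 = 1626
k ≡ 1626 (mod 1771)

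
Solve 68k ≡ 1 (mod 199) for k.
68^(-1) ≡ 120 (mod 199). Verification: 68 × 120 = 8160 ≡ 1 (mod 199)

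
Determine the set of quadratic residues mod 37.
QRs mod 37: {1, 3, 4, 7, 9, 10, 11, 12, 16, 21, 25, 26, 27, 28, 30, 33, 34, 36}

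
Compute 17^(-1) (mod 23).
17^(-1) ≡ 19 (mod 23). Verification: 17 × 19 = 323 ≡ 1 (mod 23)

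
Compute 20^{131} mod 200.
0

Using successive squaring:
Binary expansion of 131: 10000011
Powers of 20 mod 200 (each is the square of the previous):
  20^1 ≡ 20 (mod 200)
  20^2 ≡ 20² = 400 ≡ 0 (mod 200)
  20^4 ≡ 0² = 0 ≡ 0 (mod 200)
  20^8 ≡ 0² = 0 ≡ 0 (mod 200)
  20^16 ≡ 0² = 0 ≡ 0 (mod 200)
  20^32 ≡ 0² = 0 ≡ 0 (mod 200)
  20^64 ≡ 0² = 0 ≡ 0 (mod 200)
  20^128 ≡ 0² = 0 ≡ 0 (mod 200)
131 = 128 + 2 + 1, so 20^131 = 20^128 × 20^2 × 20^1 ≡ 0 × 0 × 20 (mod 200)
Multiplying step by step:
  0 × 0 = 0 ≡ 0 (mod 200)
  0 × 20 = 0 ≡ 0 (mod 200)
Result: 20^131 ≡ 0 (mod 200)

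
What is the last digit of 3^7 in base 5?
7 = 4 + 2 + 1 (binary 111). Repeated squaring mod 5: 3^1 ≡ 3; 3^2 ≡ 3² = 9 ≡ 4; 3^4 ≡ 4² = 16 ≡ 1. Multiply: 3^7 = 3^4 × 3^2 × 3^1 ≡ 1 × 4 × 3 (mod 5): 1 × 4 = 4 ≡ 4; 4 × 3 = 12 ≡ 2. So 3^7 ≡ 2 (mod 5).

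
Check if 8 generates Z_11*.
p - 1 = 10 has prime divisors 2, 5. Check 8^(10/q) mod 11 for each: 8^(10/2) = 8^5 ≡ 10, 8^(10/5) = 8^2 ≡ 9 (mod 11). None of these is 1, so 8 has order 10 = φ(11), so it is a primitive root mod 11.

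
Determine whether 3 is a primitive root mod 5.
p - 1 = 4 has prime divisors 2. Check 3^(4/q) mod 5 for each: 3^(4/2) = 3^2 ≡ 4 (mod 5). None of these is 1, so 3 has order 4 = φ(5), so it is a primitive root mod 5.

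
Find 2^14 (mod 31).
Using repeated squaring. 14 = 8 + 4 + 2 (binary 1110). Repeated squaring mod 31: 2^1 ≡ 2; 2^2 ≡ 2² = 4 ≡ 4; 2^4 ≡ 4² = 16 ≡ 16; 2^8 ≡ 16² = 256 ≡ 8. Multiply: 2^14 = 2^8 × 2^4 × 2^2 ≡ 8 × 16 × 4 (mod 31): 8 × 16 = 128 ≡ 4; 4 × 4 = 16 ≡ 16. So 2^14 ≡ 16 (mod 31).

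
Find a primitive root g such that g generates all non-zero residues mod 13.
p - 1 = 12 has prime divisors 2, 3. h is a primitive root mod 13 iff h^(12/q) ≢ 1 (mod 13) for each such q.
h = 2: 2^6 ≡ 12, 2^4 ≡ 3 (mod 13); none is 1, so 2 has order 12 and is a primitive root.
The smallest primitive root mod 13 is g = 2.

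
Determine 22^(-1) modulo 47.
22^(-1) ≡ 15 (mod 47). Verification: 22 × 15 = 330 ≡ 1 (mod 47)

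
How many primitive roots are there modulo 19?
6

The number of primitive roots modulo p is φ(p-1) = φ(18)
φ(18) = 6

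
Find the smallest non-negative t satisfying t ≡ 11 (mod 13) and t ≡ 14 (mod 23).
M = 13 × 23 = 299. M₁ = 23, y₁ ≡ 4 (mod 13). M₂ = 13, y₂ ≡ 16 (mod 23). t = 11×23×4 + 14×13×16 ≡ 37 (mod 299)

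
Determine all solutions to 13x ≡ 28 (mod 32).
12

Since gcd(13, 32) = 1 divides 28, a solution exists.
Multiply both sides by the inverse of 13 mod 32:
  13^(-1) mod 32 = 5
  x ≡ 5 × 28 ≡ 140 ≡ 12 (mod 32)
Verification: 13 × 12 = 156 = 4 × 32 + 28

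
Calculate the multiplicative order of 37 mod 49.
Powers of 37 mod 49: 37^1≡37, 37^2≡46, 37^3≡36, 37^4≡9, 37^5≡39, 37^6≡22, 37^7≡30, 37^8≡32, 37^9≡8, 37^10≡2, 37^11≡25, 37^12≡43, 37^13≡23, 37^14≡18, 37^15≡29, 37^16≡44, 37^17≡11, 37^18≡15, 37^19≡16, 37^20≡4, 37^21≡1. Order = 21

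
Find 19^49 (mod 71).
Using repeated squaring. 49 = 32 + 16 + 1 (binary 110001). Repeated squaring mod 71: 19^1 ≡ 19; 19^2 ≡ 19² = 361 ≡ 6; 19^4 ≡ 6² = 36 ≡ 36; 19^8 ≡ 36² = 1296 ≡ 18; 19^16 ≡ 18² = 324 ≡ 40; 19^32 ≡ 40² = 1600 ≡ 38. Multiply: 19^49 = 19^32 × 19^16 × 19^1 ≡ 38 × 40 × 19 (mod 71): 38 × 40 = 1520 ≡ 29; 29 × 19 = 551 ≡ 54. So 19^49 ≡ 54 (mod 71).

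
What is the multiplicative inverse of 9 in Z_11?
5

Using Extended Euclidean Algorithm:
gcd(9, 11) = 1
Bezout coefficients: 9 × 5 + 11 × -4 = 1
So 9 × 5 ≡ 1 (mod 11)
The inverse is 5 mod 11 = 5
Verification: 9 × 5 = 45 = 4 × 11 + 1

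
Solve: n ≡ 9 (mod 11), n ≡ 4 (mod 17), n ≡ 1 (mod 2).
M = 11 × 17 × 2 = 374. M₁ = 34, y₁ ≡ 1 (mod 11). M₂ = 22, y₂ ≡ 7 (mod 17). M₃ = 187, y₃ ≡ 1 (mod 2). n = 9×34×1 + 4×22×7 + 1×187×1 ≡ 361 (mod 374)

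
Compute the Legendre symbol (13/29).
(13/29) = 13^{14} mod 29 = 1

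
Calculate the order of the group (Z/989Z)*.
924

Prime factorization: 989 = 23 × 43
Using the formula φ(n) = n × Π(1 - 1/p) for each prime factor p:
φ(989) = 989 × (1 - 1/23) × (1 - 1/43)
φ(989) = 924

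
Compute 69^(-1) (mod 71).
35

Using Extended Euclidean Algorithm:
gcd(69, 71) = 1
Bezout coefficients: 69 × 35 + 71 × -34 = 1
So 69 × 35 ≡ 1 (mod 71)
The inverse is 35 mod 71 = 35
Verification: 69 × 35 = 2415 = 34 × 71 + 1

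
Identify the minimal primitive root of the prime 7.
p - 1 = 6 has prime divisors 2, 3. h is a primitive root mod 7 iff h^(6/q) ≢ 1 (mod 7) for each such q.
h = 2: 2^3 ≡ 1, 2^2 ≡ 4 (mod 7); 2^3 ≡ 1, so not a primitive root.
h = 3: 3^3 ≡ 6, 3^2 ≡ 2 (mod 7); none is 1, so 3 has order 6 and is a primitive root.
The smallest primitive root mod 7 is g = 3.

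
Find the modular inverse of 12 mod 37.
12^(-1) ≡ 34 (mod 37). Verification: 12 × 34 = 408 ≡ 1 (mod 37)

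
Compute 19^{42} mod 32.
9

Using successive squaring:
Binary expansion of 42: 101010
Powers of 19 mod 32 (each is the square of the previous):
  19^1 ≡ 19 (mod 32)
  19^2 ≡ 19² = 361 ≡ 9 (mod 32)
  19^4 ≡ 9² = 81 ≡ 17 (mod 32)
  19^8 ≡ 17² = 289 ≡ 1 (mod 32)
  19^16 ≡ 1² = 1 ≡ 1 (mod 32)
  19^32 ≡ 1² = 1 ≡ 1 (mod 32)
42 = 32 + 8 + 2, so 19^42 = 19^32 × 19^8 × 19^2 ≡ 1 × 1 × 9 (mod 32)
Multiplying step by step:
  1 × 1 = 1 ≡ 1 (mod 32)
  1 × 9 = 9 ≡ 9 (mod 32)
Result: 19^42 ≡ 9 (mod 32)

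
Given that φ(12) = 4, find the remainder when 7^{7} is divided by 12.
By Euler: 7^{4} ≡ 1 (mod 12) since gcd(7, 12) = 1. 7 = 1×4 + 3. So 7^{7} ≡ 7^{3} ≡ 7 (mod 12)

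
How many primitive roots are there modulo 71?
24

The number of primitive roots modulo p is φ(p-1) = φ(70)
φ(70) = 24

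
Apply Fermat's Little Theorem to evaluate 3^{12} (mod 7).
1

By Fermat's Little Theorem, a^(p-1) ≡ 1 (mod p) for prime p and gcd(a, p) = 1
Here p = 7, so 3^6 ≡ 1 (mod 7)
We can reduce the exponent: 12 mod 6 = 0
So 3^12 ≡ 3^0 (mod 7)
Computing: 3^0 mod 7 = 1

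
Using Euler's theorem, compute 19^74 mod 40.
By Euler: 19^{16} ≡ 1 (mod 40) since gcd(19, 40) = 1. 74 = 4×16 + 10. So 19^{74} ≡ 19^{10} ≡ 1 (mod 40)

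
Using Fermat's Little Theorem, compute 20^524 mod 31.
By Fermat: 20^{30} ≡ 1 (mod 31). 524 ≡ 14 (mod 30). So 20^{524} ≡ 20^{14} ≡ 14 (mod 31)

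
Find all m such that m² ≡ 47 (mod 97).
The square roots of 47 mod 97 are 85 and 12. Verify: 85² = 7225 ≡ 47 (mod 97)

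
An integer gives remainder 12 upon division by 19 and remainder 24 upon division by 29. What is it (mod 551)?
M = 19 × 29 = 551. M₁ = 29, y₁ ≡ 2 (mod 19). M₂ = 19, y₂ ≡ 26 (mod 29). r = 12×29×2 + 24×19×26 ≡ 430 (mod 551). The smallest positive such number is 430.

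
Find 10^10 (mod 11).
10 = 8 + 2 (binary 1010). Repeated squaring mod 11: 10^1 ≡ 10; 10^2 ≡ 10² = 100 ≡ 1; 10^4 ≡ 1² = 1 ≡ 1; 10^8 ≡ 1² = 1 ≡ 1. Multiply: 10^10 = 10^8 × 10^2 ≡ 1 × 1 (mod 11): 1 × 1 = 1 ≡ 1. So 10^10 ≡ 1 (mod 11).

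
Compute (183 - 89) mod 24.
22

(183 - 89) = 94
94 mod 24 = 22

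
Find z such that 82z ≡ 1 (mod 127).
82^(-1) ≡ 79 (mod 127). Verification: 82 × 79 = 6478 ≡ 1 (mod 127)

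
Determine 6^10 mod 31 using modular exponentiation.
10 = 8 + 2 (binary 1010). Repeated squaring mod 31: 6^1 ≡ 6; 6^2 ≡ 6² = 36 ≡ 5; 6^4 ≡ 5² = 25 ≡ 25; 6^8 ≡ 25² = 625 ≡ 5. Multiply: 6^10 = 6^8 × 6^2 ≡ 5 × 5 (mod 31): 5 × 5 = 25 ≡ 25. So 6^10 ≡ 25 (mod 31).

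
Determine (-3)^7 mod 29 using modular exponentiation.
(-3) ≡ 26 (mod 29). 7 = 4 + 2 + 1 (binary 111). Repeated squaring mod 29: 26^1 ≡ 26; 26^2 ≡ 26² = 676 ≡ 9; 26^4 ≡ 9² = 81 ≡ 23. Multiply: (-3)^7 ≡ 26^4 × 26^2 × 26^1 ≡ 23 × 9 × 26 (mod 29): 23 × 9 = 207 ≡ 4; 4 × 26 = 104 ≡ 17. So (-3)^7 ≡ 17 (mod 29).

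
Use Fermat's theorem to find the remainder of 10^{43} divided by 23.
7

By Fermat's Little Theorem, a^(p-1) ≡ 1 (mod p) for prime p and gcd(a, p) = 1
Here p = 23, so 10^22 ≡ 1 (mod 23)
We can reduce the exponent: 43 mod 22 = 21
So 10^43 ≡ 10^21 (mod 23)
Computing: 10^21 mod 23 = 7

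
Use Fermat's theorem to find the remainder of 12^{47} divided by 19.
8

By Fermat's Little Theorem, a^(p-1) ≡ 1 (mod p) for prime p and gcd(a, p) = 1
Here p = 19, so 12^18 ≡ 1 (mod 19)
We can reduce the exponent: 47 mod 18 = 11
So 12^47 ≡ 12^11 (mod 19)
Computing: 12^11 mod 19 = 8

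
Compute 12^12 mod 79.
Using repeated squaring. 12 = 8 + 4 (binary 1100). Repeated squaring mod 79: 12^1 ≡ 12; 12^2 ≡ 12² = 144 ≡ 65; 12^4 ≡ 65² = 4225 ≡ 38; 12^8 ≡ 38² = 1444 ≡ 22. Multiply: 12^12 = 12^8 × 12^4 ≡ 22 × 38 (mod 79): 22 × 38 = 836 ≡ 46. So 12^12 ≡ 46 (mod 79).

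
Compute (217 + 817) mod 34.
14

(217 + 817) = 1034
1034 mod 34 = 14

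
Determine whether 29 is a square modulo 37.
By Euler's criterion: 29^{18} ≡ 36 (mod 37). Since this equals -1 (≡ 36), 29 is not a QR.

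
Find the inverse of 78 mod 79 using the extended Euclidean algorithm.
Extended GCD: 78(-1) + 79(1) = 1. So 78^(-1) ≡ 78 ≡ 78 (mod 79). Verify: 78 × 78 = 6084 ≡ 1 (mod 79)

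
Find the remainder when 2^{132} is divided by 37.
By Fermat: 2^{36} ≡ 1 (mod 37). 132 = 3×36 + 24. So 2^{132} ≡ 2^{24} ≡ 10 (mod 37)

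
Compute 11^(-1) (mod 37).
11^(-1) ≡ 27 (mod 37). Verification: 11 × 27 = 297 ≡ 1 (mod 37)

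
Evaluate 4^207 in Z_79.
Using Fermat: 4^{78} ≡ 1 (mod 79). 207 ≡ 51 (mod 78). So 4^{207} ≡ 4^{51} ≡ 65 (mod 79)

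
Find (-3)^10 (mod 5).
(-3) ≡ 2 (mod 5). 10 = 8 + 2 (binary 1010). Repeated squaring mod 5: 2^1 ≡ 2; 2^2 ≡ 2² = 4 ≡ 4; 2^4 ≡ 4² = 16 ≡ 1; 2^8 ≡ 1² = 1 ≡ 1. Multiply: (-3)^10 ≡ 2^8 × 2^2 ≡ 1 × 4 (mod 5): 1 × 4 = 4 ≡ 4. So (-3)^10 ≡ 4 (mod 5).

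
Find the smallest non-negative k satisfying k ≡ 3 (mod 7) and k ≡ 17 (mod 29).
M = 7 × 29 = 203. M₁ = 29, y₁ ≡ 1 (mod 7). M₂ = 7, y₂ ≡ 25 (mod 29). k = 3×29×1 + 17×7×25 ≡ 17 (mod 203)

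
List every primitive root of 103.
Primitive roots mod 103: {5, 6, 11, 12, 20, 21, 35, 40, 43, 44, 45, 48, 51, 53, 54, 62, 65, 67, 70, 71, 74, 75, 77, 78, 84, 85, 86, 87, 88, 96, 99, 101}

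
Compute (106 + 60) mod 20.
6

(106 + 60) = 166
166 mod 20 = 6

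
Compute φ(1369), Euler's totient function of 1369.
1332

Prime factorization: 1369 = 37^2
Using the formula φ(n) = n × Π(1 - 1/p) for each prime factor p:
φ(1369) = 1369 × (1 - 1/37)
φ(1369) = 1332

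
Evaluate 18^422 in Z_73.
Using Fermat: 18^{72} ≡ 1 (mod 73). 422 ≡ 62 (mod 72). So 18^{422} ≡ 18^{62} ≡ 4 (mod 73)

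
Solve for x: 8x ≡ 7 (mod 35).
14

Since gcd(8, 35) = 1 divides 7, a solution exists.
Multiply both sides by the inverse of 8 mod 35:
  8^(-1) mod 35 = 22
  x ≡ 22 × 7 ≡ 154 ≡ 14 (mod 35)
Verification: 8 × 14 = 112 = 3 × 35 + 7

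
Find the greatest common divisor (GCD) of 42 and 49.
7

Using the Euclidean algorithm:
42 = 0 × 49 + 42
49 = 1 × 42 + 7
42 = 6 × 7 + 0

GCD(42, 49) = 7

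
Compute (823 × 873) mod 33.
3

(823 × 873) = 718479
718479 mod 33 = 3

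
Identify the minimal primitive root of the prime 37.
p - 1 = 36 has prime divisors 2, 3. h is a primitive root mod 37 iff h^(36/q) ≢ 1 (mod 37) for each such q.
h = 2: 2^18 ≡ 36, 2^12 ≡ 26 (mod 37); none is 1, so 2 has order 36 and is a primitive root.
The smallest primitive root mod 37 is g = 2.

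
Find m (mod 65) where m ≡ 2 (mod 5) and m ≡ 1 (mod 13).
M = 5 × 13 = 65. M₁ = 13, y₁ ≡ 2 (mod 5). M₂ = 5, y₂ ≡ 8 (mod 13). m = 2×13×2 + 1×5×8 ≡ 27 (mod 65)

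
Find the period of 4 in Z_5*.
Powers of 4 mod 5: 4^1≡4, 4^2≡1. Order = 2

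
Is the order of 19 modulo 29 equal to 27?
No, the actual order is 28, not 27.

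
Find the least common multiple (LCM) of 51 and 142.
7242

First find GCD(51, 142) using the Euclidean algorithm:
51 = 0 × 142 + 51
142 = 2 × 51 + 40
51 = 1 × 40 + 11
40 = 3 × 11 + 7
11 = 1 × 7 + 4
7 = 1 × 4 + 3
4 = 1 × 3 + 1
3 = 3 × 1 + 0
GCD(51, 142) = 1

LCM formula: LCM(a, b) = (a × b) / GCD(a, b)
LCM(51, 142) = (51 × 142) / 1
LCM(51, 142) = 7242 / 1
LCM(51, 142) = 7242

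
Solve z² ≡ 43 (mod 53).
The square roots of 43 mod 53 are 34 and 19. Verify: 34² = 1156 ≡ 43 (mod 53)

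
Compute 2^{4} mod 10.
6

Using successive squaring:
Binary expansion of 4: 100
Powers of 2 mod 10 (each is the square of the previous):
  2^1 ≡ 2 (mod 10)
  2^2 ≡ 2² = 4 ≡ 4 (mod 10)
  2^4 ≡ 4² = 16 ≡ 6 (mod 10)
4 is a power of 2, so 2^4 is the last square: ≡ 6 (mod 10)
Result: 2^4 ≡ 6 (mod 10)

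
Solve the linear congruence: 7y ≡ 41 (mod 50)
13

Since gcd(7, 50) = 1 divides 41, a solution exists.
Multiply both sides by the inverse of 7 mod 50:
  7^(-1) mod 50 = 43
  x ≡ 43 × 41 ≡ 1763 ≡ 13 (mod 50)
Verification: 7 × 13 = 91 = 1 × 50 + 41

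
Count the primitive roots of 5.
2

The number of primitive roots modulo p is φ(p-1) = φ(4)
φ(4) = 2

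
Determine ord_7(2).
Powers of 2 mod 7: 2^1≡2, 2^2≡4, 2^3≡1. Order = 3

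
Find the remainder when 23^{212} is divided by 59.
By Fermat: 23^{58} ≡ 1 (mod 59). 212 = 3×58 + 38. So 23^{212} ≡ 23^{38} ≡ 45 (mod 59)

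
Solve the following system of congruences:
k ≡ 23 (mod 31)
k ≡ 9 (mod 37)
860

Using the Chinese Remainder Theorem:
M = product of moduli = 1147
For equation 1: M_1 = 37, 37 ≡ 6 (mod 31), inverse of 37 mod 31 is 26 (check: 6 × 26 = 156 ≡ 1 (mod 31))
For equation 2: M_2 = 31, 31 ≡ 31 (mod 37), inverse of 31 mod 37 is 6 (check: 31 × 6 = 186 ≡ 1 (mod 37))
Combine: k ≡ Σ r_i×M_i×(M_i⁻¹ mod m_i) = 23×37×26 + 9×31×6 = 22126 + 1674 = 23800
23800 mod 1147 = 860
k ≡ 860 (mod 1147)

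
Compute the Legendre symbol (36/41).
(36/41) = 36^{20} mod 41 = 1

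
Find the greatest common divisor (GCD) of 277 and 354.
1

Using the Euclidean algorithm:
277 = 0 × 354 + 277
354 = 1 × 277 + 77
277 = 3 × 77 + 46
77 = 1 × 46 + 31
46 = 1 × 31 + 15
31 = 2 × 15 + 1
15 = 15 × 1 + 0

GCD(277, 354) = 1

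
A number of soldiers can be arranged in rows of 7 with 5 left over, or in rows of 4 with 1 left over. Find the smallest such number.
M = 7 × 4 = 28. M₁ = 4, y₁ ≡ 2 (mod 7). M₂ = 7, y₂ ≡ 3 (mod 4). r = 5×4×2 + 1×7×3 ≡ 5 (mod 28). The smallest positive such number is 5.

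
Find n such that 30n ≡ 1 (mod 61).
30^(-1) ≡ 59 (mod 61). Verification: 30 × 59 = 1770 ≡ 1 (mod 61)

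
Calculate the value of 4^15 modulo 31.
Using repeated squaring. 15 = 8 + 4 + 2 + 1 (binary 1111). Repeated squaring mod 31: 4^1 ≡ 4; 4^2 ≡ 4² = 16 ≡ 16; 4^4 ≡ 16² = 256 ≡ 8; 4^8 ≡ 8² = 64 ≡ 2. Multiply: 4^15 = 4^8 × 4^4 × 4^2 × 4^1 ≡ 2 × 8 × 16 × 4 (mod 31): 2 × 8 = 16 ≡ 16; 16 × 16 = 256 ≡ 8; 8 × 4 = 32 ≡ 1. So 4^15 ≡ 1 (mod 31).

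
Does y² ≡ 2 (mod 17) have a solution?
By Euler's criterion: 2^{8} ≡ 1 (mod 17). Since this equals 1, 2 is a QR.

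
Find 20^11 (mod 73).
Using repeated squaring. 11 = 8 + 2 + 1 (binary 1011). Repeated squaring mod 73: 20^1 ≡ 20; 20^2 ≡ 20² = 400 ≡ 35; 20^4 ≡ 35² = 1225 ≡ 57; 20^8 ≡ 57² = 3249 ≡ 37. Multiply: 20^11 = 20^8 × 20^2 × 20^1 ≡ 37 × 35 × 20 (mod 73): 37 × 35 = 1295 ≡ 54; 54 × 20 = 1080 ≡ 58. So 20^11 ≡ 58 (mod 73).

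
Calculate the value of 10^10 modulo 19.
10 = 8 + 2 (binary 1010). Repeated squaring mod 19: 10^1 ≡ 10; 10^2 ≡ 10² = 100 ≡ 5; 10^4 ≡ 5² = 25 ≡ 6; 10^8 ≡ 6² = 36 ≡ 17. Multiply: 10^10 = 10^8 × 10^2 ≡ 17 × 5 (mod 19): 17 × 5 = 85 ≡ 9. So 10^10 ≡ 9 (mod 19).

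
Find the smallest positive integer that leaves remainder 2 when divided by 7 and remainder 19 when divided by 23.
M = 7 × 23 = 161. M₁ = 23, y₁ ≡ 4 (mod 7). M₂ = 7, y₂ ≡ 10 (mod 23). t = 2×23×4 + 19×7×10 ≡ 65 (mod 161). The smallest positive such number is 65.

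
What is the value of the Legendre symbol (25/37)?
(25/37) = 25^{18} mod 37 = 1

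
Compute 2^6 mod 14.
6 = 4 + 2 (binary 110). Repeated squaring mod 14: 2^1 ≡ 2; 2^2 ≡ 2² = 4 ≡ 4; 2^4 ≡ 4² = 16 ≡ 2. Multiply: 2^6 = 2^4 × 2^2 ≡ 2 × 4 (mod 14): 2 × 4 = 8 ≡ 8. So 2^6 ≡ 8 (mod 14).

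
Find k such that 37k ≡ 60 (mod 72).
60

Since gcd(37, 72) = 1 divides 60, a solution exists.
Multiply both sides by the inverse of 37 mod 72:
  37^(-1) mod 72 = 37
  x ≡ 37 × 60 ≡ 2220 ≡ 60 (mod 72)
Verification: 37 × 60 = 2220 = 30 × 72 + 60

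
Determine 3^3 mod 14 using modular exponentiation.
3 = 2 + 1 (binary 11). Repeated squaring mod 14: 3^1 ≡ 3; 3^2 ≡ 3² = 9 ≡ 9. Multiply: 3^3 = 3^2 × 3^1 ≡ 9 × 3 (mod 14): 9 × 3 = 27 ≡ 13. So 3^3 ≡ 13 (mod 14).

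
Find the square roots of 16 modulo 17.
The square roots of 16 mod 17 are 4 and 13. Verify: 4² = 16 ≡ 16 (mod 17)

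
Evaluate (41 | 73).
(41/73) = 41^{36} mod 73 = 1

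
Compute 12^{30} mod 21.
15

Using successive squaring:
Binary expansion of 30: 11110
Powers of 12 mod 21 (each is the square of the previous):
  12^1 ≡ 12 (mod 21)
  12^2 ≡ 12² = 144 ≡ 18 (mod 21)
  12^4 ≡ 18² = 324 ≡ 9 (mod 21)
  12^8 ≡ 9² = 81 ≡ 18 (mod 21)
  12^16 ≡ 18² = 324 ≡ 9 (mod 21)
30 = 16 + 8 + 4 + 2, so 12^30 = 12^16 × 12^8 × 12^4 × 12^2 ≡ 9 × 18 × 9 × 18 (mod 21)
Multiplying step by step:
  9 × 18 = 162 ≡ 15 (mod 21)
  15 × 9 = 135 ≡ 9 (mod 21)
  9 × 18 = 162 ≡ 15 (mod 21)
Result: 12^30 ≡ 15 (mod 21)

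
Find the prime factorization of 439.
439

Divide by primes starting from smallest:
439 ÷ 439 = 1

439 = 439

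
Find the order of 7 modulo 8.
Powers of 7 mod 8: 7^1≡7, 7^2≡1. Order = 2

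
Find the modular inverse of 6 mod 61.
6^(-1) ≡ 51 (mod 61). Verification: 6 × 51 = 306 ≡ 1 (mod 61)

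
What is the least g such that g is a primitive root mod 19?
p - 1 = 18 has prime divisors 2, 3. h is a primitive root mod 19 iff h^(18/q) ≢ 1 (mod 19) for each such q.
h = 2: 2^9 ≡ 18, 2^6 ≡ 7 (mod 19); none is 1, so 2 has order 18 and is a primitive root.
The smallest primitive root mod 19 is g = 2.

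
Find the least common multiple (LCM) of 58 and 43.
2494

First find GCD(58, 43) using the Euclidean algorithm:
58 = 1 × 43 + 15
43 = 2 × 15 + 13
15 = 1 × 13 + 2
13 = 6 × 2 + 1
2 = 2 × 1 + 0
GCD(58, 43) = 1

LCM formula: LCM(a, b) = (a × b) / GCD(a, b)
LCM(58, 43) = (58 × 43) / 1
LCM(58, 43) = 2494 / 1
LCM(58, 43) = 2494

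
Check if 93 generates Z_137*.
p - 1 = 136 has prime divisors 2, 17. Check 93^(136/q) mod 137 for each: 93^(136/2) = 93^68 ≡ 1, 93^(136/17) = 93^8 ≡ 34 (mod 137). Since 93^68 ≡ 1 (mod 137), the order of 93 divides 68 (in fact the order is 68) ≠ 136, so it is not a primitive root.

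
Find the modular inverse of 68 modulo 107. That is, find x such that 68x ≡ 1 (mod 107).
96

Using Extended Euclidean Algorithm:
gcd(68, 107) = 1
Bezout coefficients: 68 × -11 + 107 × 7 = 1
So 68 × -11 ≡ 1 (mod 107)
The inverse is -11 mod 107 = 96
Verification: 68 × 96 = 6528 = 61 × 107 + 1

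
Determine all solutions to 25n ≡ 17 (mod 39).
35

Since gcd(25, 39) = 1 divides 17, a solution exists.
Multiply both sides by the inverse of 25 mod 39:
  25^(-1) mod 39 = 25
  x ≡ 25 × 17 ≡ 425 ≡ 35 (mod 39)
Verification: 25 × 35 = 875 = 22 × 39 + 17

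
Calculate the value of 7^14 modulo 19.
Using repeated squaring. 14 = 8 + 4 + 2 (binary 1110). Repeated squaring mod 19: 7^1 ≡ 7; 7^2 ≡ 7² = 49 ≡ 11; 7^4 ≡ 11² = 121 ≡ 7; 7^8 ≡ 7² = 49 ≡ 11. Multiply: 7^14 = 7^8 × 7^4 × 7^2 ≡ 11 × 7 × 11 (mod 19): 11 × 7 = 77 ≡ 1; 1 × 11 = 11 ≡ 11. So 7^14 ≡ 11 (mod 19).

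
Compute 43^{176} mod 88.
1

Using successive squaring:
Binary expansion of 176: 10110000
Powers of 43 mod 88 (each is the square of the previous):
  43^1 ≡ 43 (mod 88)
  43^2 ≡ 43² = 1849 ≡ 1 (mod 88)
  43^4 ≡ 1² = 1 ≡ 1 (mod 88)
  43^8 ≡ 1² = 1 ≡ 1 (mod 88)
  43^16 ≡ 1² = 1 ≡ 1 (mod 88)
  43^32 ≡ 1² = 1 ≡ 1 (mod 88)
  43^64 ≡ 1² = 1 ≡ 1 (mod 88)
  43^128 ≡ 1² = 1 ≡ 1 (mod 88)
176 = 128 + 32 + 16, so 43^176 = 43^128 × 43^32 × 43^16 ≡ 1 × 1 × 1 (mod 88)
Multiplying step by step:
  1 × 1 = 1 ≡ 1 (mod 88)
  1 × 1 = 1 ≡ 1 (mod 88)
Result: 43^176 ≡ 1 (mod 88)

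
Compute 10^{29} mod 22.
10

Using successive squaring:
Binary expansion of 29: 11101
Powers of 10 mod 22 (each is the square of the previous):
  10^1 ≡ 10 (mod 22)
  10^2 ≡ 10² = 100 ≡ 12 (mod 22)
  10^4 ≡ 12² = 144 ≡ 12 (mod 22)
  10^8 ≡ 12² = 144 ≡ 12 (mod 22)
  10^16 ≡ 12² = 144 ≡ 12 (mod 22)
29 = 16 + 8 + 4 + 1, so 10^29 = 10^16 × 10^8 × 10^4 × 10^1 ≡ 12 × 12 × 12 × 10 (mod 22)
Multiplying step by step:
  12 × 12 = 144 ≡ 12 (mod 22)
  12 × 12 = 144 ≡ 12 (mod 22)
  12 × 10 = 120 ≡ 10 (mod 22)
Result: 10^29 ≡ 10 (mod 22)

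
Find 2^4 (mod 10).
4 = 4 (binary 100). Repeated squaring mod 10: 2^1 ≡ 2; 2^2 ≡ 2² = 4 ≡ 4; 2^4 ≡ 4² = 16 ≡ 6. So 2^4 ≡ 6 (mod 10).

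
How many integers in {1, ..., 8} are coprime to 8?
4

Prime factorization: 8 = 2^3
Using the formula φ(n) = n × Π(1 - 1/p) for each prime factor p:
φ(8) = 8 × (1 - 1/2)
φ(8) = 4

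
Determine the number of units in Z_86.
42

Prime factorization: 86 = 2 × 43
Using the formula φ(n) = n × Π(1 - 1/p) for each prime factor p:
φ(86) = 86 × (1 - 1/2) × (1 - 1/43)
φ(86) = 42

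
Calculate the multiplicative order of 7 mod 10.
Powers of 7 mod 10: 7^1≡7, 7^2≡9, 7^3≡3, 7^4≡1. Order = 4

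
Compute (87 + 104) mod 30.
11

(87 + 104) = 191
191 mod 30 = 11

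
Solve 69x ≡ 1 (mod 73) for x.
18

Using Extended Euclidean Algorithm:
gcd(69, 73) = 1
Bezout coefficients: 69 × 18 + 73 × -17 = 1
So 69 × 18 ≡ 1 (mod 73)
The inverse is 18 mod 73 = 18
Verification: 69 × 18 = 1242 = 17 × 73 + 1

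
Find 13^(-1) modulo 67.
31

Using Extended Euclidean Algorithm:
gcd(13, 67) = 1
Bezout coefficients: 13 × 31 + 67 × -6 = 1
So 13 × 31 ≡ 1 (mod 67)
The inverse is 31 mod 67 = 31
Verification: 13 × 31 = 403 = 6 × 67 + 1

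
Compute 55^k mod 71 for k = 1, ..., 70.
g^1, g^2, ..., g^{70} mod 71: {55, 43, 22, 3, 23, 58, 66, 9, 69, 32, 56, 27, 65, 25, 26, 10, 53, 4, 7, 30, 17, 12, 21, 19, 51, 36, 63, 57, 11, 37, 47, 29, 33, 40, 70, 16, 28, 49, 68, 48, 13, 5, 62, 2, 39, 15, 44, 6, 46, 45, 61, 18, 67, 64, 41, 54, 59, 50, 52, 20, 35, 8, 14, 60, 34, 24, 42, 38, 31, 1}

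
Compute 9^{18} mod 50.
21

Using successive squaring:
Binary expansion of 18: 10010
Powers of 9 mod 50 (each is the square of the previous):
  9^1 ≡ 9 (mod 50)
  9^2 ≡ 9² = 81 ≡ 31 (mod 50)
  9^4 ≡ 31² = 961 ≡ 11 (mod 50)
  9^8 ≡ 11² = 121 ≡ 21 (mod 50)
  9^16 ≡ 21² = 441 ≡ 41 (mod 50)
18 = 16 + 2, so 9^18 = 9^16 × 9^2 ≡ 41 × 31 (mod 50)
Multiplying step by step:
  41 × 31 = 1271 ≡ 21 (mod 50)
Result: 9^18 ≡ 21 (mod 50)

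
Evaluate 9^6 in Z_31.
6 = 4 + 2 (binary 110). Repeated squaring mod 31: 9^1 ≡ 9; 9^2 ≡ 9² = 81 ≡ 19; 9^4 ≡ 19² = 361 ≡ 20. Multiply: 9^6 = 9^4 × 9^2 ≡ 20 × 19 (mod 31): 20 × 19 = 380 ≡ 8. So 9^6 ≡ 8 (mod 31).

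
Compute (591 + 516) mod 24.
3

(591 + 516) = 1107
1107 mod 24 = 3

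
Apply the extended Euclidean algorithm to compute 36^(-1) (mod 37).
Extended GCD: 36(-1) + 37(1) = 1. So 36^(-1) ≡ 36 ≡ 36 (mod 37). Verify: 36 × 36 = 1296 ≡ 1 (mod 37)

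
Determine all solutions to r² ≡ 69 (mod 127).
The square roots of 69 mod 127 are 113 and 14. Verify: 113² = 12769 ≡ 69 (mod 127)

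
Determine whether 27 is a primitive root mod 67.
p - 1 = 66 has prime divisors 2, 3, 11. Check 27^(66/q) mod 67 for each: 27^(66/2) = 27^33 ≡ 66, 27^(66/3) = 27^22 ≡ 1, 27^(66/11) = 27^6 ≡ 24 (mod 67). Since 27^22 ≡ 1 (mod 67), the order of 27 divides 22 (in fact the order is 22) ≠ 66, so it is not a primitive root.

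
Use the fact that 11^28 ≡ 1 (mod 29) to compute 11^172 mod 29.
By Fermat: 11^{28} ≡ 1 (mod 29). 172 ≡ 4 (mod 28). So 11^{172} ≡ 11^{4} ≡ 25 (mod 29)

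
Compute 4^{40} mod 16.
0

Using successive squaring:
Binary expansion of 40: 101000
Powers of 4 mod 16 (each is the square of the previous):
  4^1 ≡ 4 (mod 16)
  4^2 ≡ 4² = 16 ≡ 0 (mod 16)
  4^4 ≡ 0² = 0 ≡ 0 (mod 16)
  4^8 ≡ 0² = 0 ≡ 0 (mod 16)
  4^16 ≡ 0² = 0 ≡ 0 (mod 16)
  4^32 ≡ 0² = 0 ≡ 0 (mod 16)
40 = 32 + 8, so 4^40 = 4^32 × 4^8 ≡ 0 × 0 (mod 16)
Multiplying step by step:
  0 × 0 = 0 ≡ 0 (mod 16)
Result: 4^40 ≡ 0 (mod 16)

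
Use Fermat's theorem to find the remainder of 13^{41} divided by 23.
2

By Fermat's Little Theorem, a^(p-1) ≡ 1 (mod p) for prime p and gcd(a, p) = 1
Here p = 23, so 13^22 ≡ 1 (mod 23)
We can reduce the exponent: 41 mod 22 = 19
So 13^41 ≡ 13^19 (mod 23)
Computing: 13^19 mod 23 = 2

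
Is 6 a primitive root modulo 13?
p - 1 = 12 has prime divisors 2, 3. Check 6^(12/q) mod 13 for each: 6^(12/2) = 6^6 ≡ 12, 6^(12/3) = 6^4 ≡ 9 (mod 13). None of these is 1, so 6 has order 12 = φ(13), so it is a primitive root mod 13.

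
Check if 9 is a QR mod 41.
By Euler's criterion: 9^{20} ≡ 1 (mod 41). Since this equals 1, 9 is a QR.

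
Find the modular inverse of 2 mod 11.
2^(-1) ≡ 6 (mod 11). Verification: 2 × 6 = 12 ≡ 1 (mod 11)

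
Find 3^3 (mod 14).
3 = 2 + 1 (binary 11). Repeated squaring mod 14: 3^1 ≡ 3; 3^2 ≡ 3² = 9 ≡ 9. Multiply: 3^3 = 3^2 × 3^1 ≡ 9 × 3 (mod 14): 9 × 3 = 27 ≡ 13. So 3^3 ≡ 13 (mod 14).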